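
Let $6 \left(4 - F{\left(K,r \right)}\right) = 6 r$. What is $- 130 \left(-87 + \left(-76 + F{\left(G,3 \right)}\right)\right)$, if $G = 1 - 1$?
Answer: $21060$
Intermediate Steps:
$G = 0$
$F{\left(K,r \right)} = 4 - r$ ($F{\left(K,r \right)} = 4 - \frac{6 r}{6} = 4 - r$)
$- 130 \left(-87 + \left(-76 + F{\left(G,3 \right)}\right)\right) = - 130 \left(-87 + \left(-76 + \left(4 - 3\right)\right)\right) = - 130 \left(-87 + \left(-76 + 1\right)\right) = - 130 \left(-87 - 75\right) = \left(-130\right) \left(-162\right) = 21060$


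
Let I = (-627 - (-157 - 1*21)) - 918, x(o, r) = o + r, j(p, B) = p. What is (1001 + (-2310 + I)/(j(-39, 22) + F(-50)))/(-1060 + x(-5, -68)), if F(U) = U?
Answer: -92766/100837 ≈ -0.91996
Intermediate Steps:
I = -1367 (I = (-627 - (-157 - 21)) - 918 = (-627 - 1*(-178)) - 918 = (-627 + 178) - 918 = -449 - 918 = -1367)
(1001 + (-2310 + I)/(j(-39, 22) + F(-50)))/(-1060 + x(-5, -68)) = (1001 + (-2310 - 1367)/(-39 - 50))/(-1060 + (-5 - 68)) = (1001 - 3677/(-89))/(-1060 - 73) = (1001 - 3677*(-1/89))/(-1133) = (1001 + 3677/89)*(-1/1133) = (92766/89)*(-1/1133) = -92766/100837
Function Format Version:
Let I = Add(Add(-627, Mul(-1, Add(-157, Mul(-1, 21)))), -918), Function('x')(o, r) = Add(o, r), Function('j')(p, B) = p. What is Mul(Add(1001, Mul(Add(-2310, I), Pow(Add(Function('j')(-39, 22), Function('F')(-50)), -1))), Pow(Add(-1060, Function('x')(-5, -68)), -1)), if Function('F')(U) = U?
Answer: Rational(-92766, 100837) ≈ -0.91996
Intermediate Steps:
I = -1367 (I = Add(Add(-627, Mul(-1, Add(-157, -21))), -918) = Add(Add(-627, Mul(-1, -178)), -918) = Add(Add(-627, 178), -918) = Add(-449, -918) = -1367)
Mul(Add(1001, Mul(Add(-2310, I), Pow(Add(Function('j')(-39, 22), Function('F')(-50)), -1))), Pow(Add(-1060, Function('x')(-5, -68)), -1)) = Mul(Add(1001, Mul(Add(-2310, -1367), Pow(Add(-39, -50), -1))), Pow(Add(-1060, Add(-5, -68)), -1)) = Mul(Add(1001, Mul(-3677, Pow(-89, -1))), Pow(Add(-1060, -73), -1)) = Mul(Add(1001, Mul(-3677, Rational(-1, 89))), Pow(-1133, -1)) = Mul(Add(1001, Rational(3677, 89)), Rational(-1, 1133)) = Mul(Rational(92766, 89), Rational(-1, 1133)) = Rational(-92766, 100837)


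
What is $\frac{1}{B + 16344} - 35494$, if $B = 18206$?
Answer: $- \frac{1226317699}{34550} \approx -35494.0$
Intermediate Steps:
$\frac{1}{B + 16344} - 35494 = \frac{1}{18206 + 16344} - 35494 = \frac{1}{34550} - 35494 = - \frac{1226317699}{34550}$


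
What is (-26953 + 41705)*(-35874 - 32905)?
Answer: -1014627808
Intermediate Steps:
(-26953 + 41705)*(-35874 - 32905) = 14752*(-68779) = -1014627808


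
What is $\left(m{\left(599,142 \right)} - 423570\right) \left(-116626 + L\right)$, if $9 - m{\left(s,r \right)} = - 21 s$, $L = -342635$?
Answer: $188748004302$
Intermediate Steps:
$m{\left(s,r \right)} = 9 + 21 s$ ($m{\left(s,r \right)} = 9 - - 21 s = 9 + 21 s$)
$\left(m{\left(599,142 \right)} - 423570\right) \left(-116626 + L\right) = \left(\left(9 + 21 \cdot 599\right) - 423570\right) \left(-116626 - 342635\right) = \left(\left(9 + 12579\right) - 423570\right) \left(-459261\right) = \left(12588 - 423570\right) \left(-459261\right) = \left(-410982\right) \left(-459261\right) = 188748004302$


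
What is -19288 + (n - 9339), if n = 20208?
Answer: -8419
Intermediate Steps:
-19288 + (n - 9339) = -19288 + (20208 - 9339) = -19288 + 10869 = -8419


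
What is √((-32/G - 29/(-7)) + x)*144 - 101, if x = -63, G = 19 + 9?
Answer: -101 + 288*I*√15 ≈ -101.0 + 1115.4*I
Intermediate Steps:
G = 28
√((-32/G - 29/(-7)) + x)*144 - 101 = √((-32/28 - 29/(-7)) - 63)*144 - 101 = √((-32*1/28 - 29*(-⅐)) - 63)*144 - 101 = √((-8/7 + 29/7) - 63)*144 - 101 = √(3 - 63)*144 - 101 = √(-60)*144 - 101 = (2*I*√15)*144 - 101 = 288*I*√15 - 101 = -101 + 288*I*√15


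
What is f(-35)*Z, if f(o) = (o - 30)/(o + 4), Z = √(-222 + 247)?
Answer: 325/31 ≈ 10.484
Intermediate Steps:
Z = 5 (Z = √25 = 5)
f(o) = (-30 + o)/(4 + o)
f(-35)*Z = ((-30 - 35)/(4 - 35))*5 = (-65/(-31))*5 = -1/31*(-65)*5 = (65/31)*5 = 325/31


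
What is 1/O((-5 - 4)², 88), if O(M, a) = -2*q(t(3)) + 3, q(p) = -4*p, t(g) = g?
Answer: 1/27 ≈ 0.037037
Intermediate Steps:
O(M, a) = 27 (O(M, a) = -(-8)*3 + 3 = -2*(-12) + 3 = 24 + 3 = 27)
1/O((-5 - 4)², 88) = 1/27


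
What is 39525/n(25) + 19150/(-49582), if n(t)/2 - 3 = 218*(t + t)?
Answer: 771071825/540592546 ≈ 1.4263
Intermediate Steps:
n(t) = 6 + 872*t (n(t) = 6 + 2*(218*(t + t)) = 6 + 2*(218*(2*t)) = 6 + 2*(436*t) = 6 + 872*t)
39525/n(25) + 19150/(-49582) = 39525/(6 + 872*25) + 19150/(-49582) = 39525/(6 + 21800) + 19150*(-1/49582) = 39525/21806 - 9575/24791 = 771071825/540592546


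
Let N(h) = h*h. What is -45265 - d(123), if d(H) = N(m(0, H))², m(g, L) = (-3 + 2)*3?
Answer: -45346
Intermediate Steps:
m(g, L) = -3 (m(g, L) = -1*3 = -3)
N(h) = h²
d(H) = 81 (d(H) = ((-3)²)² = 9² = 81)
-45265 - d(123) = -45265 - 1*81 = -45265 - 81 = -45346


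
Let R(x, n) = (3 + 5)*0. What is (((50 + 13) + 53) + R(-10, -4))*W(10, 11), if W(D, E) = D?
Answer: 1160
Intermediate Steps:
R(x, n) = 0 (R(x, n) = 8*0 = 0)
(((50 + 13) + 53) + R(-10, -4))*W(10, 11) = (((50 + 13) + 53) + 0)*10 = ((63 + 53) + 0)*10 = (116 + 0)*10 = 116*10 = 1160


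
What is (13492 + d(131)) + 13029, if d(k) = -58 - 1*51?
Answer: 26412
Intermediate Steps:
d(k) = -109 (d(k) = -58 - 51 = -109)
(13492 + d(131)) + 13029 = (13492 - 109) + 13029 = 13383 + 13029 = 26412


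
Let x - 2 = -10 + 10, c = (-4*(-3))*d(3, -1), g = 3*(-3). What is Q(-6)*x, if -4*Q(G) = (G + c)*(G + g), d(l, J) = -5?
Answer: -495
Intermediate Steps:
g = -9
c = -60 (c = -4*(-3)*(-5) = 12*(-5) = -60)
Q(G) = -(-60 + G)*(-9 + G)/4 (Q(G) = -(G - 60)*(G - 9)/4 = -(-60 + G)*(-9 + G)/4)
x = 2 (x = 2 + (-10 + 10) = 2 + 0 = 2)
Q(-6)*x = (-135 - 1/4*(-6)**2 + (69/4)*(-6))*2 = (-135 - 1/4*36 - 207/2)*2 = (-135 - 9 - 207/2)*2 = -495/2*2 = -495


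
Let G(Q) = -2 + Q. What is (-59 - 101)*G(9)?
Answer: -1120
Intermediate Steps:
(-59 - 101)*G(9) = (-59 - 101)*(-2 + 9) = -160*7 = -1120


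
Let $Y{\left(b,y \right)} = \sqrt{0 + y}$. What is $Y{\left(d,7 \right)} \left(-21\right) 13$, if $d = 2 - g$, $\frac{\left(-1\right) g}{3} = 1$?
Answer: $- 273 \sqrt{7} \approx -722.29$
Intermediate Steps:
$g = -3$ ($g = \left(-3\right) 1 = -3$)
$d = 5$ ($d = 2 - -3 = 2 + 3 = 5$)
$Y{\left(b,y \right)} = \sqrt{y}$
$Y{\left(d,7 \right)} \left(-21\right) 13 = \sqrt{7} \left(-21\right) 13 = - 21 \sqrt{7} \cdot 13 = - 273 \sqrt{7}$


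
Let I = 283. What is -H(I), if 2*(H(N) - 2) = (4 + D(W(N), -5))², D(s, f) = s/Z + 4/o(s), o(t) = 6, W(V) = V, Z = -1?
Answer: -697261/18 ≈ -38737.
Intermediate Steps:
D(s, f) = ⅔ - s (D(s, f) = s/(-1) + 4/6 = s*(-1) + 4*(⅙) = -s + ⅔ = ⅔ - s)
H(N) = 2 + (14/3 - N)²/2 (H(N) = 2 + (4 + (⅔ - N))²/2 = 2 + (14/3 - N)²/2)
-H(I) = -(2 + (14 - 3*283)²/18) = -(2 + (14 - 849)²/18) = -(2 + (1/18)*(-835)²) = -(2 + (1/18)*697225) = -(2 + 697225/18) = -1*697261/18 = -697261/18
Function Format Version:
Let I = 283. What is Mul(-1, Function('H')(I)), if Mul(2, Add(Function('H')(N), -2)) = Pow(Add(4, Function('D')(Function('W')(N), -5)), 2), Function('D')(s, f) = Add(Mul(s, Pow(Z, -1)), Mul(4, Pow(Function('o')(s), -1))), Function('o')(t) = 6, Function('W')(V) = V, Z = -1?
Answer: Rational(-697261, 18) ≈ -38737.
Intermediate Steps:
Function('D')(s, f) = Add(Rational(2, 3), Mul(-1, s)) (Function('D')(s, f) = Add(Mul(s, Pow(-1, -1)), Mul(4, Pow(6, -1))) = Add(Mul(s, -1), Mul(4, Rational(1, 6))) = Add(Mul(-1, s), Rational(2, 3)) = Add(Rational(2, 3), Mul(-1, s)))
Function('H')(N) = Add(2, Mul(Rational(1, 2), Pow(Add(Rational(14, 3), Mul(-1, N)), 2))) (Function('H')(N) = Add(2, Mul(Rational(1, 2), Pow(Add(4, Add(Rational(2, 3), Mul(-1, N))), 2))) = Add(2, Mul(Rational(1, 2), Pow(Add(Rational(14, 3), Mul(-1, N)), 2))))
Mul(-1, Function('H')(I)) = Mul(-1, Add(2, Mul(Rational(1, 18), Pow(Add(14, Mul(-3, 283)), 2)))) = Mul(-1, Add(2, Mul(Rational(1, 18), Pow(Add(14, -849), 2)))) = Mul(-1, Add(2, Mul(Rational(1, 18), Pow(-835, 2)))) = Mul(-1, Add(2, Mul(Rational(1, 18), 697225))) = Mul(-1, Add(2, Rational(697225, 18))) = Mul(-1, Rational(697261, 18)) = Rational(-697261, 18)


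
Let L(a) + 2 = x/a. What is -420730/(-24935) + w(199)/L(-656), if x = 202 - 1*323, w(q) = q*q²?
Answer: -25781058753842/5939517 ≈ -4.3406e+6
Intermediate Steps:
w(q) = q³
x = -121 (x = 202 - 323 = -121)
L(a) = -2 - 121/a
-420730/(-24935) + w(199)/L(-656) = -420730/(-24935) + 199³/(-2 - 121/(-656)) = -420730*(-1/24935) + 7880599/(-2 - 121*(-1/656)) = 84146/4987 + 7880599/(-2 + 121/656) = 84146/4987 + 7880599/(-1191/656) = 84146/4987 + 7880599*(-656/1191) = 84146/4987 - 5169672944/1191 = -25781058753842/5939517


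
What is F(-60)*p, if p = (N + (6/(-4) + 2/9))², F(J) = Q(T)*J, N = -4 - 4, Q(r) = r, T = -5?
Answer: 697225/27 ≈ 25823.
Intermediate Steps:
N = -8
F(J) = -5*J
p = 27889/324 (p = (-8 + (6/(-4) + 2/9))² = (-8 + (6*(-¼) + 2*(⅑)))² = (-8 + (-3/2 + 2/9))² = (-8 - 23/18)² = (-167/18)² = 27889/324 ≈ 86.077)
F(-60)*p = -5*(-60)*(27889/324) = 300*(27889/324) = 697225/27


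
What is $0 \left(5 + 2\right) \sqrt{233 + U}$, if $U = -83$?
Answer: $0$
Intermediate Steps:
$0 \left(5 + 2\right) \sqrt{233 + U} = 0 \left(5 + 2\right) \sqrt{233 - 83} = 0 \cdot 7 \sqrt{150} = 0 \cdot 5 \sqrt{6} = 0$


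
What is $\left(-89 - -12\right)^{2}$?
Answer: $5929$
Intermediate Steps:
$\left(-89 - -12\right)^{2} = \left(-89 + \left(-37 + 49\right)\right)^{2} = \left(-89 + 12\right)^{2} = \left(-77\right)^{2} = 5929$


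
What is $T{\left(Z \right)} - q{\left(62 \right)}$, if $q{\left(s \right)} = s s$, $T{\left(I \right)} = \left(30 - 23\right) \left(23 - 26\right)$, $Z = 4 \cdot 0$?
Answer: $-3865$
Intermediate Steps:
$Z = 0$
$T{\left(I \right)} = -21$ ($T{\left(I \right)} = 7 \left(-3\right) = -21$)
$q{\left(s \right)} = s^{2}$
$T{\left(Z \right)} - q{\left(62 \right)} = -21 - 62^{2} = -21 - 3844 = -3865$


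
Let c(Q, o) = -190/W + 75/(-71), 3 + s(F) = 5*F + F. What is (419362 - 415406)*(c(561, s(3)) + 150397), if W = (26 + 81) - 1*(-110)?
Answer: 9166593236184/15407 ≈ 5.9496e+8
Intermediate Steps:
s(F) = -3 + 6*F (s(F) = -3 + (5*F + F) = -3 + 6*F)
W = 217 (W = 107 + 110 = 217)
c(Q, o) = -29765/15407 (c(Q, o) = -190/217 + 75/(-71) = -190*1/217 + 75*(-1/71) = -190/217 - 75/71 = -29765/15407)
(419362 - 415406)*(c(561, s(3)) + 150397) = (419362 - 415406)*(-29765/15407 + 150397) = 3956*(2317136814/15407) = 9166593236184/15407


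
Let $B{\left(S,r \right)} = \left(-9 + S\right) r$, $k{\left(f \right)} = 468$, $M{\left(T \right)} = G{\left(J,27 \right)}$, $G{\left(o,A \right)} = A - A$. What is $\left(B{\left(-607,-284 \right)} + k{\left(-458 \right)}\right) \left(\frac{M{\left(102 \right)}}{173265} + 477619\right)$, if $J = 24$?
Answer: $83780104028$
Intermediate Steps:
$G{\left(o,A \right)} = 0$
$M{\left(T \right)} = 0$
$B{\left(S,r \right)} = r \left(-9 + S\right)$
$\left(B{\left(-607,-284 \right)} + k{\left(-458 \right)}\right) \left(\frac{M{\left(102 \right)}}{173265} + 477619\right) = \left(- 284 \left(-9 - 607\right) + 468\right) \left(\frac{0}{173265} + 477619\right) = \left(\left(-284\right) \left(-616\right) + 468\right) \left(0 \cdot \frac{1}{173265} + 477619\right) = \left(174944 + 468\right) \left(0 + 477619\right) = 175412 \cdot 477619 = 83780104028$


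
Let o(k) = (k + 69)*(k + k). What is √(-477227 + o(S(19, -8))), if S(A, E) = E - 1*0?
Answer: I*√478203 ≈ 691.52*I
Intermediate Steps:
S(A, E) = E (S(A, E) = E + 0 = E)
o(k) = 2*k*(69 + k) (o(k) = (69 + k)*(2*k) = 2*k*(69 + k))
√(-477227 + o(S(19, -8))) = √(-477227 + 2*(-8)*(69 - 8)) = √(-477227 + 2*(-8)*61) = √(-477227 - 976) = √(-478203) = I*√478203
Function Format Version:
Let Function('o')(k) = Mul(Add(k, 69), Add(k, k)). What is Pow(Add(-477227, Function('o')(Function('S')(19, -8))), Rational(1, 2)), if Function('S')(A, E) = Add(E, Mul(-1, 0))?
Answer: Mul(I, Pow(478203, Rational(1, 2))) ≈ Mul(691.52, I)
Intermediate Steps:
Function('S')(A, E) = E (Function('S')(A, E) = Add(E, 0) = E)
Function('o')(k) = Mul(2, k, Add(69, k)) (Function('o')(k) = Mul(Add(69, k), Mul(2, k)) = Mul(2, k, Add(69, k)))
Pow(Add(-477227, Function('o')(Function('S')(19, -8))), Rational(1, 2)) = Pow(Add(-477227, Mul(2, -8, Add(69, -8))), Rational(1, 2)) = Pow(Add(-477227, Mul(2, -8, 61)), Rational(1, 2)) = Pow(Add(-477227, -976), Rational(1, 2)) = Pow(-478203, Rational(1, 2)) = Mul(I, Pow(478203, Rational(1, 2)))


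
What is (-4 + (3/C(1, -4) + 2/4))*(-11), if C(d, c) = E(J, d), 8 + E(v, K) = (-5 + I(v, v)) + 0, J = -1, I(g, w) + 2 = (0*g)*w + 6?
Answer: 253/6 ≈ 42.167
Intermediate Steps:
I(g, w) = 4 (I(g, w) = -2 + ((0*g)*w + 6) = -2 + (0*w + 6) = -2 + (0 + 6) = -2 + 6 = 4)
E(v, K) = -9 (E(v, K) = -8 + ((-5 + 4) + 0) = -8 + (-1 + 0) = -8 - 1 = -9)
C(d, c) = -9
(-4 + (3/C(1, -4) + 2/4))*(-11) = (-4 + (3/(-9) + 2/4))*(-11) = (-4 + (3*(-⅑) + 2*(¼)))*(-11) = (-4 + (-⅓ + ½))*(-11) = (-4 + ⅙)*(-11) = -23/6*(-11) = 253/6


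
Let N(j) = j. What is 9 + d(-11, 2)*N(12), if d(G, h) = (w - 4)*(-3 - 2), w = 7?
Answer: -171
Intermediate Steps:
d(G, h) = -15 (d(G, h) = (7 - 4)*(-3 - 2) = 3*(-5) = -15)
9 + d(-11, 2)*N(12) = 9 - 15*12 = 9 - 180 = -171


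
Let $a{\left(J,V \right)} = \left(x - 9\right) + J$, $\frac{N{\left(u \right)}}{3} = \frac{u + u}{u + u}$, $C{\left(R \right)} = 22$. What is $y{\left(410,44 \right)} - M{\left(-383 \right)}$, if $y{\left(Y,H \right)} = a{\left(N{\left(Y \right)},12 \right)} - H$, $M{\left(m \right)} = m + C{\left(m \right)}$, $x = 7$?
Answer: $318$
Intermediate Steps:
$N{\left(u \right)} = 3$ ($N{\left(u \right)} = 3 \frac{u + u}{u + u} = 3 \frac{2 u}{2 u} = 3 \cdot 2 u \frac{1}{2 u} = 3 \cdot 1 = 3$)
$a{\left(J,V \right)} = -2 + J$ ($a{\left(J,V \right)} = \left(7 - 9\right) + J = -2 + J$)
$M{\left(m \right)} = 22 + m$ ($M{\left(m \right)} = m + 22 = 22 + m$)
$y{\left(Y,H \right)} = 1 - H$ ($y{\left(Y,H \right)} = \left(-2 + 3\right) - H = 1 - H$)
$y{\left(410,44 \right)} - M{\left(-383 \right)} = \left(1 - 44\right) - \left(22 - 383\right) = \left(1 - 44\right) - -361 = -43 + 361 = 318$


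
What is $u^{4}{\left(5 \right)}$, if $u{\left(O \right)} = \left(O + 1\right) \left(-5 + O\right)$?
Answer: $0$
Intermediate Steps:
$u{\left(O \right)} = \left(1 + O\right) \left(-5 + O\right)$
$u^{4}{\left(5 \right)} = \left(-5 + 5^{2} - 20\right)^{4} = \left(-5 + 25 - 20\right)^{4} = 0^{4} = 0$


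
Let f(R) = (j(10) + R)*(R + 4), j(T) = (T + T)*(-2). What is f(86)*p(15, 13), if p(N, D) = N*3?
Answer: 186300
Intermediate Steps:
j(T) = -4*T (j(T) = (2*T)*(-2) = -4*T)
p(N, D) = 3*N
f(R) = (-40 + R)*(4 + R) (f(R) = (-4*10 + R)*(R + 4) = (-40 + R)*(4 + R))
f(86)*p(15, 13) = (-160 + 86² - 36*86)*(3*15) = (-160 + 7396 - 3096)*45 = 4140*45 = 186300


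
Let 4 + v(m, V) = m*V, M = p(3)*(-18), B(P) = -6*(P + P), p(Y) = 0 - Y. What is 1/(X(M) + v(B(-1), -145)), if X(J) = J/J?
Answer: -1/1743 ≈ -0.00057372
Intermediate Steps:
p(Y) = -Y
B(P) = -12*P
M = 54 (M = -1*3*(-18) = -3*(-18) = 54)
v(m, V) = -4 + V*m (v(m, V) = -4 + m*V = -4 + V*m)
X(J) = 1
1/(X(M) + v(B(-1), -145)) = 1/(1 + (-4 - (-1740)*(-1))) = 1/(1 + (-4 - 145*12)) = 1/(1 + (-4 - 1740)) = 1/(1 - 1744) = 1/(-1743) = -1/1743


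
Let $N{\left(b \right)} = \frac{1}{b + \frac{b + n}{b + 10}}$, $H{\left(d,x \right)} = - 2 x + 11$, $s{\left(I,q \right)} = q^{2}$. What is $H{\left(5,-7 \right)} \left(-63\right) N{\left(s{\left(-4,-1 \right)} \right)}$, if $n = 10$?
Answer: $- \frac{1575}{2} \approx -787.5$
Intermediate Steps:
$H{\left(d,x \right)} = 11 - 2 x$
$N{\left(b \right)} = \frac{1}{1 + b}$ ($N{\left(b \right)} = \frac{1}{b + \frac{b + 10}{b + 10}} = \frac{1}{b + \frac{10 + b}{10 + b}} = \frac{1}{b + 1} = \frac{1}{1 + b}$)
$H{\left(5,-7 \right)} \left(-63\right) N{\left(s{\left(-4,-1 \right)} \right)} = \frac{\left(11 - -14\right) \left(-63\right)}{1 + \left(-1\right)^{2}} = \frac{\left(11 + 14\right) \left(-63\right)}{1 + 1} = \frac{25 \left(-63\right)}{2} = \left(-1575\right) \frac{1}{2} = - \frac{1575}{2}$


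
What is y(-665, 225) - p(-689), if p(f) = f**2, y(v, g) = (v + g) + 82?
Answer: -475079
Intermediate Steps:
y(v, g) = 82 + g + v (y(v, g) = (g + v) + 82 = 82 + g + v)
y(-665, 225) - p(-689) = (82 + 225 - 665) - 1*(-689)**2 = -358 - 1*474721 = -358 - 474721 = -475079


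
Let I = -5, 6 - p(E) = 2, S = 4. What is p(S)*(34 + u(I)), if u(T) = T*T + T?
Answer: 216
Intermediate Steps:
p(E) = 4 (p(E) = 6 - 1*2 = 6 - 2 = 4)
u(T) = T + T² (u(T) = T² + T = T + T²)
p(S)*(34 + u(I)) = 4*(34 - 5*(1 - 5)) = 4*(34 - 5*(-4)) = 4*(34 + 20) = 4*54 = 216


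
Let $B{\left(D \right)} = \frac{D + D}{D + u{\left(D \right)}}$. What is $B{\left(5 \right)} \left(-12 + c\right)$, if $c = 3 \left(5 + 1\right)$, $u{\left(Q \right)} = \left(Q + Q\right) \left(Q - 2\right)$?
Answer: $\frac{12}{7} \approx 1.7143$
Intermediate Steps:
$u{\left(Q \right)} = 2 Q \left(-2 + Q\right)$
$c = 18$ ($c = 3 \cdot 6 = 18$)
$B{\left(D \right)} = \frac{2 D}{D + 2 D \left(-2 + D\right)}$ ($B{\left(D \right)} = \frac{D + D}{D + 2 D \left(-2 + D\right)} = \frac{2 D}{D + 2 D \left(-2 + D\right)}$)
$B{\left(5 \right)} \left(-12 + c\right) = \frac{2}{-3 + 2 \cdot 5} \left(-12 + 18\right) = \frac{2}{-3 + 10} \cdot 6 = \frac{2}{7} \cdot 6 = \frac{12}{7}$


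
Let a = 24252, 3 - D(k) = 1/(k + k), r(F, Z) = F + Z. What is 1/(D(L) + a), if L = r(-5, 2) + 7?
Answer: 8/194039 ≈ 4.1229e-5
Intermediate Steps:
L = 4 (L = (-5 + 2) + 7 = -3 + 7 = 4)
D(k) = 3 - 1/(2*k) (D(k) = 3 - 1/(k + k) = 3 - 1/(2*k))
1/(D(L) + a) = 1/((3 - 1/2/4) + 24252) = 1/((3 - 1/2*1/4) + 24252) = 1/((3 - 1/8) + 24252) = 1/(23/8 + 24252) = 1/(194039/8) = 8/194039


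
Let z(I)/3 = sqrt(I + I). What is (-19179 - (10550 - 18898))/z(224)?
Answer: -10831*sqrt(7)/168 ≈ -170.57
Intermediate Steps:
z(I) = 3*sqrt(2)*sqrt(I) (z(I) = 3*sqrt(I + I) = 3*sqrt(2*I) = 3*(sqrt(2)*sqrt(I)) = 3*sqrt(2)*sqrt(I))
(-19179 - (10550 - 18898))/z(224) = (-19179 - (10550 - 18898))/((3*sqrt(2)*sqrt(224))) = (-19179 - 1*(-8348))/((3*sqrt(2)*(4*sqrt(14)))) = (-19179 + 8348)/((24*sqrt(7))) = -10831*sqrt(7)/168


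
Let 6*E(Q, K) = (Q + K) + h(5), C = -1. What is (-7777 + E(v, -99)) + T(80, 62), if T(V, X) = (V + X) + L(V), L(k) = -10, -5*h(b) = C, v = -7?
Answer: -229879/30 ≈ -7662.6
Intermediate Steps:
h(b) = ⅕ (h(b) = -⅕*(-1) = ⅕)
T(V, X) = -10 + V + X (T(V, X) = (V + X) - 10 = -10 + V + X)
E(Q, K) = 1/30 + K/6 + Q/6 (E(Q, K) = ((Q + K) + ⅕)/6 = ((K + Q) + ⅕)/6 = (⅕ + K + Q)/6 = 1/30 + K/6 + Q/6)
(-7777 + E(v, -99)) + T(80, 62) = (-7777 + (1/30 + (⅙)*(-99) + (⅙)*(-7))) + (-10 + 80 + 62) = (-7777 + (1/30 - 33/2 - 7/6)) + 132 = (-7777 - 529/30) + 132 = -233839/30 + 132 = -229879/30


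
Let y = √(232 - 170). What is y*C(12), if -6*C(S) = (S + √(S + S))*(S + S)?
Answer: 8*√62*(-6 - √6) ≈ -532.25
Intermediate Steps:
y = √62 ≈ 7.8740
C(S) = -S*(S + √2*√S)/3 (C(S) = -(S + √(S + S))*(S + S)/6 = -(S + √(2*S))*2*S/6 = -(S + √2*√S)*2*S/6 = -S*(S + √2*√S)/3)
y*C(12) = √62*(-⅓*12² - √2*12^(3/2)/3) = √62*(-⅓*144 - √2*24*√3/3) = √62*(-48 - 8*√6)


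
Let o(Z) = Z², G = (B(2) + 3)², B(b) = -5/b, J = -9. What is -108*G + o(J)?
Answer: 54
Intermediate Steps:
B(b) = -5/b
G = ¼ (G = (-5/2 + 3)² = (½)² = ¼ ≈ 0.25000)
-108*G + o(J) = -108*¼ + (-9)² = -27 + 81 = 54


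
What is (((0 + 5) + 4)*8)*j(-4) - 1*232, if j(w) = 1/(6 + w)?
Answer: -196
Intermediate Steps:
(((0 + 5) + 4)*8)*j(-4) - 1*232 = (((0 + 5) + 4)*8)/(6 - 4) - 1*232 = ((5 + 4)*8)/2 - 232 = (9*8)*(½) - 232 = 72*(½) - 232 = 36 - 232 = -196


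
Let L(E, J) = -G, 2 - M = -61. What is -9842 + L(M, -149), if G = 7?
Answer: -9849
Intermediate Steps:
M = 63 (M = 2 - 1*(-61) = 2 + 61 = 63)
L(E, J) = -7 (L(E, J) = -1*7 = -7)
-9842 + L(M, -149) = -9842 - 7 = -9849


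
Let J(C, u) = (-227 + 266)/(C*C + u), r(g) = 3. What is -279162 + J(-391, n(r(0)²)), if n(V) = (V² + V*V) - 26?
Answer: -42716531715/153017 ≈ -2.7916e+5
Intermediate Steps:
n(V) = -26 + 2*V² (n(V) = (V² + V²) - 26 = 2*V² - 26 = -26 + 2*V²)
J(C, u) = 39/(u + C²) (J(C, u) = 39/(C² + u) = 39/(u + C²))
-279162 + J(-391, n(r(0)²)) = -279162 + 39/((-26 + 2*(3²)²) + (-391)²) = -279162 + 39/((-26 + 2*9²) + 152881) = -279162 + 39/((-26 + 2*81) + 152881) = -279162 + 39/((-26 + 162) + 152881) = -279162 + 39/(136 + 152881) = -279162 + 39/153017 = -42716531715/153017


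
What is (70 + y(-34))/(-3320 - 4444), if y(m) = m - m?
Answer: -35/3882 ≈ -0.0090160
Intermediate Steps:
y(m) = 0
(70 + y(-34))/(-3320 - 4444) = (70 + 0)/(-3320 - 4444) = 70/(-7764) = 70*(-1/7764) = -35/3882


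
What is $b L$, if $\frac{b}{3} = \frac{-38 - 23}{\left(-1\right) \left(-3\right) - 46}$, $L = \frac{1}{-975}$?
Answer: $- \frac{61}{13975} \approx -0.0043649$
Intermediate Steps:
$L = - \frac{1}{975} \approx -0.0010256$
$b = \frac{183}{43}$ ($b = 3 \frac{-38 - 23}{\left(-1\right) \left(-3\right) - 46} = 3 \left(- \frac{61}{3 - 46}\right) = 3 \left(- \frac{61}{-43}\right) = 3 \left(\left(-61\right) \left(- \frac{1}{43}\right)\right) = 3 \cdot \frac{61}{43} = \frac{183}{43} \approx 4.2558$)
$b L = \frac{183}{43} \left(- \frac{1}{975}\right) = - \frac{61}{13975}$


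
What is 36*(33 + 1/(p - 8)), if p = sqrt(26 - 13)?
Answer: 20100/17 - 12*sqrt(13)/17 ≈ 1179.8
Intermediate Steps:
p = sqrt(13) ≈ 3.6056
36*(33 + 1/(p - 8)) = 36*(33 + 1/(sqrt(13) - 8)) = 36*(33 + 1/(-8 + sqrt(13))) = 1188 + 36/(-8 + sqrt(13))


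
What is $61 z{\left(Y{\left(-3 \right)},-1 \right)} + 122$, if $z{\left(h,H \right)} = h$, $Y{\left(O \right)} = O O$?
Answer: $671$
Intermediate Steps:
$Y{\left(O \right)} = O^{2}$
$61 z{\left(Y{\left(-3 \right)},-1 \right)} + 122 = 61 \left(-3\right)^{2} + 122 = 61 \cdot 9 + 122 = 549 + 122 = 671$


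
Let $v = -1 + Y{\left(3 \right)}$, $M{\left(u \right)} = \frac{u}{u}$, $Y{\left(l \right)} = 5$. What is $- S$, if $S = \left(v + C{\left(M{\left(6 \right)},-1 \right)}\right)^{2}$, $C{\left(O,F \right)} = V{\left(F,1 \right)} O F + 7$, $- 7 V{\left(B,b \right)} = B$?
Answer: $- \frac{5776}{49} \approx -117.88$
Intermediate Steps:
$M{\left(u \right)} = 1$
$V{\left(B,b \right)} = - \frac{B}{7}$
$v = 4$ ($v = -1 + 5 = 4$)
$C{\left(O,F \right)} = 7 - \frac{O F^{2}}{7}$ ($C{\left(O,F \right)} = - \frac{F}{7} O F + 7 = - \frac{F O}{7} F + 7 = - \frac{O F^{2}}{7} + 7 = 7 - \frac{O F^{2}}{7}$)
$S = \frac{5776}{49}$ ($S = \left(4 + \left(7 - \frac{\left(-1\right)^{2}}{7}\right)\right)^{2} = \left(4 + \left(7 - \frac{1}{7} \cdot 1\right)\right)^{2} = \left(4 + \left(7 - \frac{1}{7}\right)\right)^{2} = \left(4 + \frac{48}{7}\right)^{2} = \left(\frac{76}{7}\right)^{2} = \frac{5776}{49} \approx 117.88$)
$- S = \left(-1\right) \frac{5776}{49} = - \frac{5776}{49}$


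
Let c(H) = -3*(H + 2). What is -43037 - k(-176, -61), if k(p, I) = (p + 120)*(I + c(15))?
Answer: -49309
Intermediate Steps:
c(H) = -6 - 3*H (c(H) = -3*(2 + H) = -6 - 3*H)
k(p, I) = (-51 + I)*(120 + p) (k(p, I) = (p + 120)*(I + (-6 - 3*15)) = (120 + p)*(I + (-6 - 45)) = (120 + p)*(I - 51) = (120 + p)*(-51 + I) = (-51 + I)*(120 + p))
-43037 - k(-176, -61) = -43037 - (-6120 - 51*(-176) + 120*(-61) - 61*(-176)) = -43037 - (-6120 + 8976 - 7320 + 10736) = -43037 - 1*6272 = -43037 - 6272 = -49309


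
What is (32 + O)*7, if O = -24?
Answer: 56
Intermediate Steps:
(32 + O)*7 = (32 - 24)*7 = 8*7 = 56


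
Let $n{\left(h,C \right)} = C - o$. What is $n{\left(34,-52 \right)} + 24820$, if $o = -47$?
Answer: $24815$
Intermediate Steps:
$n{\left(h,C \right)} = 47 + C$ ($n{\left(h,C \right)} = C - -47 = C + 47 = 47 + C$)
$n{\left(34,-52 \right)} + 24820 = \left(47 - 52\right) + 24820 = -5 + 24820 = 24815$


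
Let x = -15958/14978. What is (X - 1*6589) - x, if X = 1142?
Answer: -40784604/7489 ≈ -5445.9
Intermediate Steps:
x = -7979/7489 (x = -15958*1/14978 = -7979/7489 ≈ -1.0654)
(X - 1*6589) - x = (1142 - 1*6589) - 1*(-7979/7489) = (1142 - 6589) + 7979/7489 = -5447 + 7979/7489 = -40784604/7489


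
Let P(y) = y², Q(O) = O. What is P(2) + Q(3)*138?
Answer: 418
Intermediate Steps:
P(2) + Q(3)*138 = 2² + 3*138 = 4 + 414 = 418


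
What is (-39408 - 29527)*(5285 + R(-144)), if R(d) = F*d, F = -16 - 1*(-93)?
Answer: 400029805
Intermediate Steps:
F = 77 (F = -16 + 93 = 77)
R(d) = 77*d
(-39408 - 29527)*(5285 + R(-144)) = (-39408 - 29527)*(5285 + 77*(-144)) = -68935*(5285 - 11088) = -68935*(-5803) = 400029805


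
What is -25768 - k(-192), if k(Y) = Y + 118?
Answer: -25694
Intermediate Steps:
k(Y) = 118 + Y
-25768 - k(-192) = -25768 - (118 - 192) = -25768 - 1*(-74) = -25768 + 74 = -25694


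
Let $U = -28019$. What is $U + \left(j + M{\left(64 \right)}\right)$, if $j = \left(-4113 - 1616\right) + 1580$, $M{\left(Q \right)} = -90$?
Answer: $-32258$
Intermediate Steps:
$j = -4149$ ($j = -5729 + 1580 = -4149$)
$U + \left(j + M{\left(64 \right)}\right) = -28019 - 4239 = -32258$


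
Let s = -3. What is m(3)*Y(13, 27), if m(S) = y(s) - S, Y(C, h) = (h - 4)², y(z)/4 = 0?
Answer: -1587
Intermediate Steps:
y(z) = 0 (y(z) = 4*0 = 0)
Y(C, h) = (-4 + h)²
m(S) = -S (m(S) = 0 - S = -S)
m(3)*Y(13, 27) = (-1*3)*(-4 + 27)² = -3*23² = -3*529 = -1587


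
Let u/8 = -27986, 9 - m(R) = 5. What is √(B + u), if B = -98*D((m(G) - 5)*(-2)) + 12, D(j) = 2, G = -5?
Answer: 2*I*√56018 ≈ 473.36*I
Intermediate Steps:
m(R) = 4 (m(R) = 9 - 1*5 = 9 - 5 = 4)
u = -223888 (u = 8*(-27986) = -223888)
B = -184 (B = -98*2 + 12 = -196 + 12 = -184)
√(B + u) = √(-184 - 223888) = √(-224072) = 2*I*√56018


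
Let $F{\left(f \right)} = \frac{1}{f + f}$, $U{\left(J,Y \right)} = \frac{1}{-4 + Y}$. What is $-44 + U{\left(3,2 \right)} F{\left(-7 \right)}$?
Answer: $- \frac{1231}{28} \approx -43.964$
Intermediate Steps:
$F{\left(f \right)} = \frac{1}{2 f}$
$-44 + U{\left(3,2 \right)} F{\left(-7 \right)} = -44 + \frac{\frac{1}{2} \frac{1}{-7}}{-4 + 2} = -44 + \frac{\frac{1}{2} \left(- \frac{1}{7}\right)}{-2} = -44 - - \frac{1}{28} = -44 + \frac{1}{28} = - \frac{1231}{28}$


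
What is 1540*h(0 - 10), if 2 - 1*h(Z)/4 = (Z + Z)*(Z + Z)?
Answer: -2451680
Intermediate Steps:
h(Z) = 8 - 16*Z**2 (h(Z) = 8 - 4*(Z + Z)*(Z + Z) = 8 - 4*2*Z*2*Z = 8 - 16*Z**2)
1540*h(0 - 10) = 1540*(8 - 16*(0 - 10)**2) = 1540*(8 - 16*(-10)**2) = 1540*(8 - 16*100) = 1540*(8 - 1600) = 1540*(-1592) = -2451680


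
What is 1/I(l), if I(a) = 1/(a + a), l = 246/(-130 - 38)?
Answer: -41/14 ≈ -2.9286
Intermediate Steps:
l = -41/28 (l = 246/(-168) = 246*(-1/168) = -41/28 ≈ -1.4643)
I(a) = 1/(2*a)
1/I(l) = 1/(1/(2*(-41/28))) = 1/((½)*(-28/41)) = 1/(-14/41) = -41/14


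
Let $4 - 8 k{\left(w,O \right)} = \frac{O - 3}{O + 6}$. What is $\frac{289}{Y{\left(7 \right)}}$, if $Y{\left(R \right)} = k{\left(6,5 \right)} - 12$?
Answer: $- \frac{12716}{507} \approx -25.081$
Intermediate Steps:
$k{\left(w,O \right)} = \frac{1}{2} - \frac{-3 + O}{8 \left(6 + O\right)}$ ($k{\left(w,O \right)} = \frac{1}{2} - \frac{\left(O - 3\right) \frac{1}{O + 6}}{8} = \frac{1}{2} - \frac{\left(-3 + O\right) \frac{1}{6 + O}}{8} = \frac{1}{2} - \frac{\frac{1}{6 + O} \left(-3 + O\right)}{8} = \frac{1}{2} - \frac{-3 + O}{8 \left(6 + O\right)}$)
$Y{\left(R \right)} = - \frac{507}{44}$ ($Y{\left(R \right)} = \frac{3 \left(9 + 5\right)}{8 \left(6 + 5\right)} - 12 = \frac{3}{8} \cdot \frac{1}{11} \cdot 14 - 12 = \frac{21}{44} - 12 = - \frac{507}{44}$)
$\frac{289}{Y{\left(7 \right)}} = \frac{289}{- \frac{507}{44}} = 289 \left(- \frac{44}{507}\right) = - \frac{12716}{507}$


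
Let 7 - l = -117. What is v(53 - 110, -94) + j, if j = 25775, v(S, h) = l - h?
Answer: 25993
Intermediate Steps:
l = 124 (l = 7 - 1*(-117) = 7 + 117 = 124)
v(S, h) = 124 - h
v(53 - 110, -94) + j = (124 - 1*(-94)) + 25775 = (124 + 94) + 25775 = 218 + 25775 = 25993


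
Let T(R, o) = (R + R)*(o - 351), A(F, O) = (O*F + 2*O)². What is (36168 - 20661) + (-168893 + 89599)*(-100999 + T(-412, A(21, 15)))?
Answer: 7761960822757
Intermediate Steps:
A(F, O) = (2*O + F*O)² (A(F, O) = (F*O + 2*O)² = (2*O + F*O)²)
T(R, o) = 2*R*(-351 + o) (T(R, o) = (2*R)*(-351 + o) = 2*R*(-351 + o))
(36168 - 20661) + (-168893 + 89599)*(-100999 + T(-412, A(21, 15))) = (36168 - 20661) + (-168893 + 89599)*(-100999 + 2*(-412)*(-351 + 15²*(2 + 21)²)) = 15507 - 79294*(-100999 + 2*(-412)*(-351 + 225*23²)) = 15507 - 79294*(-100999 + 2*(-412)*(-351 + 225*529)) = 15507 - 79294*(-100999 + 2*(-412)*(-351 + 119025)) = 15507 - 79294*(-100999 + 2*(-412)*118674) = 15507 - 79294*(-100999 - 97787376) = 15507 - 79294*(-97888375) = 15507 + 7761960807250 = 7761960822757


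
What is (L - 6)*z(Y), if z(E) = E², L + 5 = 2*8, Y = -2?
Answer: 20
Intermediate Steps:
L = 11 (L = -5 + 2*8 = -5 + 16 = 11)
(L - 6)*z(Y) = (11 - 6)*(-2)² = 5*4 = 20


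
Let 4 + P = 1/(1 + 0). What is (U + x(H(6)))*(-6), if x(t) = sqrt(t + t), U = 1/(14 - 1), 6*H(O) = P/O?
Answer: -6/13 - I*sqrt(6) ≈ -0.46154 - 2.4495*I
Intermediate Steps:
P = -3 (P = -4 + 1/(1 + 0) = -4 + 1/1 = -4 + 1 = -3)
H(O) = -1/(2*O) (H(O) = (-3/O)/6 = -1/(2*O))
U = 1/13 ≈ 0.076923
x(t) = sqrt(2)*sqrt(t) (x(t) = sqrt(2*t) = sqrt(2)*sqrt(t))
(U + x(H(6)))*(-6) = (1/13 + sqrt(2)*sqrt(-1/2/6))*(-6) = (1/13 + sqrt(2)*sqrt(-1/2*1/6))*(-6) = (1/13 + sqrt(2)*sqrt(-1/12))*(-6) = (1/13 + sqrt(2)*(I*sqrt(3)/6))*(-6) = (1/13 + I*sqrt(6)/6)*(-6) = -6/13 - I*sqrt(6)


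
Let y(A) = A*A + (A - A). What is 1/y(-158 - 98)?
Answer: 1/65536 ≈ 1.5259e-5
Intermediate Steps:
y(A) = A**2 (y(A) = A**2 + 0 = A**2)
1/y(-158 - 98) = 1/((-158 - 98)**2) = 1/((-256)**2) = 1/65536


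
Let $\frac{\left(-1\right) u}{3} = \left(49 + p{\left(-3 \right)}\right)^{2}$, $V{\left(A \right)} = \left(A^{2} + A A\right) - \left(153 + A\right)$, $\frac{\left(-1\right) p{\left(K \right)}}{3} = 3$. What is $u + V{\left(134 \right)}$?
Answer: $30825$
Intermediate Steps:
$p{\left(K \right)} = -9$ ($p{\left(K \right)} = \left(-3\right) 3 = -9$)
$V{\left(A \right)} = -153 - A + 2 A^{2}$ ($V{\left(A \right)} = \left(A^{2} + A^{2}\right) - \left(153 + A\right) = 2 A^{2} - \left(153 + A\right) = -153 - A + 2 A^{2}$)
$u = -4800$ ($u = - 3 \left(49 - 9\right)^{2} = - 3 \cdot 40^{2} = \left(-3\right) 1600 = -4800$)
$u + V{\left(134 \right)} = -4800 - \left(287 - 35912\right) = -4800 - -35625 = -4800 + 35625 = 30825$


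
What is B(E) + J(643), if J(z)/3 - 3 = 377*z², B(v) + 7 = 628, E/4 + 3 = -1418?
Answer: 467611449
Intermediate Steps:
E = -5684 (E = -12 + 4*(-1418) = -12 - 5672 = -5684)
B(v) = 621 (B(v) = -7 + 628 = 621)
J(z) = 9 + 1131*z² (J(z) = 9 + 3*(377*z²) = 9 + 1131*z²)
B(E) + J(643) = 621 + (9 + 1131*643²) = 621 + (9 + 1131*413449) = 621 + (9 + 467610819) = 621 + 467610828 = 467611449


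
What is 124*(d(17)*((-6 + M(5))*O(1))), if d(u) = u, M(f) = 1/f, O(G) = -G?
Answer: 61132/5 ≈ 12226.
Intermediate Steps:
124*(d(17)*((-6 + M(5))*O(1))) = 124*(17*((-6 + 1/5)*(-1*1))) = 124*(17*((-6 + 1/5)*(-1))) = 124*(17*(-29/5*(-1))) = 124*(17*(29/5)) = 124*(493/5) = 61132/5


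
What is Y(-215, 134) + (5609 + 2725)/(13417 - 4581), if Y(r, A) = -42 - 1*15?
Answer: -247659/4418 ≈ -56.057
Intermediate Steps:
Y(r, A) = -57 (Y(r, A) = -42 - 15 = -57)
Y(-215, 134) + (5609 + 2725)/(13417 - 4581) = -57 + (5609 + 2725)/(13417 - 4581) = -57 + 8334/8836 = -57 + 8334*(1/8836) = -57 + 4167/4418 = -247659/4418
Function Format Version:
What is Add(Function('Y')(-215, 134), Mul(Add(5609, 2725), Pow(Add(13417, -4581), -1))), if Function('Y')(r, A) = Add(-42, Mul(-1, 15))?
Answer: Rational(-247659, 4418) ≈ -56.057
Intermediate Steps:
Function('Y')(r, A) = -57 (Function('Y')(r, A) = Add(-42, -15) = -57)
Add(Function('Y')(-215, 134), Mul(Add(5609, 2725), Pow(Add(13417, -4581), -1))) = Add(-57, Mul(Add(5609, 2725), Pow(Add(13417, -4581), -1))) = Add(-57, Mul(8334, Pow(8836, -1))) = Add(-57, Mul(8334, Rational(1, 8836))) = Add(-57, Rational(4167, 4418)) = Rational(-247659, 4418)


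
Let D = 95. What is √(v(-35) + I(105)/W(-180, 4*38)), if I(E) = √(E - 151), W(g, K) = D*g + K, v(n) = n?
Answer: √(-2513303660 - 4237*I*√46)/8474 ≈ 3.3822e-5 - 5.9161*I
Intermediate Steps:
W(g, K) = K + 95*g (W(g, K) = 95*g + K = K + 95*g)
I(E) = √(-151 + E)
√(v(-35) + I(105)/W(-180, 4*38)) = √(-35 + √(-151 + 105)/(4*38 + 95*(-180))) = √(-35 + √(-46)/(152 - 17100)) = √(-35 + (I*√46)/(-16948)) = √(-35 + (I*√46)*(-1/16948)) = √(-35 - I*√46/16948)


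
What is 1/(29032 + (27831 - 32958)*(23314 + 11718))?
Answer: -1/179580032 ≈ -5.5685e-9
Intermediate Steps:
1/(29032 + (27831 - 32958)*(23314 + 11718)) = 1/(29032 - 5127*35032) = 1/(29032 - 179609064) = 1/(-179580032) = -1/179580032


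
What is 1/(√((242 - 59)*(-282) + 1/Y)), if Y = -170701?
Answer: -I*√1503738533450707/8809195807 ≈ -0.004402*I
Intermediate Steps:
1/(√((242 - 59)*(-282) + 1/Y)) = 1/(√((242 - 59)*(-282) + 1/(-170701))) = 1/(√(183*(-282) - 1/170701)) = 1/(√(-51606 - 1/170701)) = 1/(√(-8809195807/170701)) = 1/(I*√1503738533450707/170701) = -I*√1503738533450707/8809195807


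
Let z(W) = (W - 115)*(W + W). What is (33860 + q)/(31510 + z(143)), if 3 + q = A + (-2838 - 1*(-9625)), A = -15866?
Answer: 12389/19759 ≈ 0.62701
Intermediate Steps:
z(W) = 2*W*(-115 + W) (z(W) = (-115 + W)*(2*W) = 2*W*(-115 + W))
q = -9082 (q = -3 + (-15866 + (-2838 - 1*(-9625))) = -3 + (-15866 + (-2838 + 9625)) = -3 + (-15866 + 6787) = -3 - 9079 = -9082)
(33860 + q)/(31510 + z(143)) = (33860 - 9082)/(31510 + 2*143*(-115 + 143)) = 24778/(31510 + 2*143*28) = 24778/(31510 + 8008) = 24778/39518 = 24778*(1/39518) = 12389/19759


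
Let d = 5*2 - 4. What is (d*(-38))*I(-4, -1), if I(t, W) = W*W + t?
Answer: 684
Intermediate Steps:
d = 6 (d = 10 - 4 = 6)
I(t, W) = t + W**2 (I(t, W) = W**2 + t = t + W**2)
(d*(-38))*I(-4, -1) = (6*(-38))*(-4 + (-1)**2) = -228*(-4 + 1) = -228*(-3) = 684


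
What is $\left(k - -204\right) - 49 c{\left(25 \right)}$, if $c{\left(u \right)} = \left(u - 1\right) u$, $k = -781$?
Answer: $-29977$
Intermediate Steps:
$c{\left(u \right)} = u \left(-1 + u\right)$ ($c{\left(u \right)} = \left(-1 + u\right) u = u \left(-1 + u\right)$)
$\left(k - -204\right) - 49 c{\left(25 \right)} = \left(-781 - -204\right) - 49 \cdot 25 \left(-1 + 25\right) = \left(-781 + 204\right) - 49 \cdot 25 \cdot 24 = -577 - 29400 = -29977$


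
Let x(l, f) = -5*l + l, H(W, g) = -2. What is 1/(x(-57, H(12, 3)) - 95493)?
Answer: -1/95265 ≈ -1.0497e-5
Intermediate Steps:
x(l, f) = -4*l
1/(x(-57, H(12, 3)) - 95493) = 1/(-4*(-57) - 95493) = 1/(228 - 95493) = 1/(-95265) = -1/95265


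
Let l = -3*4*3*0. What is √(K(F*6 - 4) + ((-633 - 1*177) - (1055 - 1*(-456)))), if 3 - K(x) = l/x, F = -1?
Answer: I*√2318 ≈ 48.146*I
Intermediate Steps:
l = 0 (l = -36*0 = -3*0 = 0)
K(x) = 3 (K(x) = 3 - 0/x = 3 - 1*0 = 3 + 0 = 3)
√(K(F*6 - 4) + ((-633 - 1*177) - (1055 - 1*(-456)))) = √(3 + ((-633 - 1*177) - (1055 - 1*(-456)))) = √(3 + ((-633 - 177) - (1055 + 456))) = √(3 + (-810 - 1*1511)) = √(3 + (-810 - 1511)) = √(3 - 2321) = √(-2318) = I*√2318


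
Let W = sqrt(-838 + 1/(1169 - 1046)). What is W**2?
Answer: -103073/123 ≈ -837.99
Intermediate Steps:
W = I*sqrt(12677979)/123 (W = sqrt(-838 + 1/123) = sqrt(-103073/123) = I*sqrt(12677979)/123 ≈ 28.948*I)
W**2 = (I*sqrt(12677979)/123)**2 = -103073/123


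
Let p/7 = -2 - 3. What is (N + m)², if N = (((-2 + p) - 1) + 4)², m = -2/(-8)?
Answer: 21390625/16 ≈ 1.3369e+6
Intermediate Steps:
p = -35 (p = 7*(-2 - 3) = 7*(-5) = -35)
m = ¼ (m = -2*(-⅛) = ¼ ≈ 0.25000)
N = 1156 (N = (((-2 - 35) - 1) + 4)² = ((-37 - 1) + 4)² = (-38 + 4)² = (-34)² = 1156)
(N + m)² = (1156 + ¼)² = (4625/4)² = 21390625/16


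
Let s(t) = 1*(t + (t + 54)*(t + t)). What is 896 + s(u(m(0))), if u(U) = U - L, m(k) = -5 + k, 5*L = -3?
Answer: 11378/25 ≈ 455.12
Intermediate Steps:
L = -⅗ (L = (⅕)*(-3) = -⅗ ≈ -0.60000)
u(U) = ⅗ + U (u(U) = U - 1*(-⅗) = U + ⅗ = ⅗ + U)
s(t) = t + 2*t*(54 + t) (s(t) = 1*(t + (54 + t)*(2*t)) = 1*(t + 2*t*(54 + t)) = t + 2*t*(54 + t))
896 + s(u(m(0))) = 896 + (⅗ + (-5 + 0))*(109 + 2*(⅗ + (-5 + 0))) = 896 + (⅗ - 5)*(109 + 2*(⅗ - 5)) = 896 - 22*(109 + 2*(-22/5))/5 = 896 - 22*(109 - 44/5)/5 = 896 - 22/5*501/5 = 896 - 11022/25 = 11378/25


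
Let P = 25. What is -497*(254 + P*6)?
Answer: -200788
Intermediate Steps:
-497*(254 + P*6) = -497*(254 + 25*6) = -497*(254 + 150) = -497*404 = -200788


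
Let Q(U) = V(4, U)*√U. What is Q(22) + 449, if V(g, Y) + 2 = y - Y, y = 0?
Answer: 449 - 24*√22 ≈ 336.43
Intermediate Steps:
V(g, Y) = -2 - Y (V(g, Y) = -2 + (0 - Y) = -2 - Y)
Q(U) = √U*(-2 - U) (Q(U) = (-2 - U)*√U = √U*(-2 - U))
Q(22) + 449 = √22*(-2 - 1*22) + 449 = √22*(-2 - 22) + 449 = √22*(-24) + 449 = -24*√22 + 449 = 449 - 24*√22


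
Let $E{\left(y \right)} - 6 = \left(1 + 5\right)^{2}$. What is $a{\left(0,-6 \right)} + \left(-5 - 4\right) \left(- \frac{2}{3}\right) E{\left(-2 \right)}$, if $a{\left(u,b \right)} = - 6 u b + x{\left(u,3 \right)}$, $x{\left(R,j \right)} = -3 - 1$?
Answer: $248$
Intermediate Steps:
$x{\left(R,j \right)} = -4$
$E{\left(y \right)} = 42$ ($E{\left(y \right)} = 6 + \left(1 + 5\right)^{2} = 6 + 6^{2} = 6 + 36 = 42$)
$a{\left(u,b \right)} = -4 - 6 b u$ ($a{\left(u,b \right)} = - 6 u b - 4 = - 6 b u - 4 = -4 - 6 b u$)
$a{\left(0,-6 \right)} + \left(-5 - 4\right) \left(- \frac{2}{3}\right) E{\left(-2 \right)} = \left(-4 - \left(-36\right) 0\right) + \left(-5 - 4\right) \left(- \frac{2}{3}\right) 42 = \left(-4 + 0\right) + - 9 \left(\left(-2\right) \frac{1}{3}\right) 42 = -4 + \left(-9\right) \left(- \frac{2}{3}\right) 42 = -4 + 6 \cdot 42 = -4 + 252 = 248$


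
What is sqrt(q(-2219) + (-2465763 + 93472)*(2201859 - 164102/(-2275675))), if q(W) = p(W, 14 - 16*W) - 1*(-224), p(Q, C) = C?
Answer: I*sqrt(1082026620171911003911489)/455135 ≈ 2.2855e+6*I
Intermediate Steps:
q(W) = 238 - 16*W (q(W) = (14 - 16*W) - 1*(-224) = (14 - 16*W) + 224 = 238 - 16*W)
sqrt(q(-2219) + (-2465763 + 93472)*(2201859 - 164102/(-2275675))) = sqrt((238 - 16*(-2219)) + (-2465763 + 93472)*(2201859 - 164102/(-2275675))) = sqrt((238 + 35504) - 2372291*(2201859 - 164102*(-1/2275675))) = sqrt(35742 - 2372291*(2201859 + 164102/2275675)) = sqrt(35742 - 2372291*5010715643927/2275675) = sqrt(35742 - 11886875625647226757/2275675) = sqrt(-11886875544310050907/2275675) = I*sqrt(1082026620171911003911489)/455135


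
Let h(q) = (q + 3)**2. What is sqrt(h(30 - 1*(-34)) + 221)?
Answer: sqrt(4710) ≈ 68.629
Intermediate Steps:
h(q) = (3 + q)**2
sqrt(h(30 - 1*(-34)) + 221) = sqrt((3 + (30 - 1*(-34)))**2 + 221) = sqrt((3 + (30 + 34))**2 + 221) = sqrt((3 + 64)**2 + 221) = sqrt(67**2 + 221) = sqrt(4489 + 221) = sqrt(4710)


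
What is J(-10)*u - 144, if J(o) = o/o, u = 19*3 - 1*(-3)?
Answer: -84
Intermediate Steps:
u = 60 (u = 57 + 3 = 60)
J(o) = 1
J(-10)*u - 144 = 1*60 - 144 = 60 - 144 = -84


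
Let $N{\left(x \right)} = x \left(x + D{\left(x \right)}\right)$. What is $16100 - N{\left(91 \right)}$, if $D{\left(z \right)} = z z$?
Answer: $-745752$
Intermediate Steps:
$D{\left(z \right)} = z^{2}$
$N{\left(x \right)} = x \left(x + x^{2}\right)$
$16100 - N{\left(91 \right)} = 16100 - 91^{2} \left(1 + 91\right) = 16100 - 8281 \cdot 92 = 16100 - 761852 = -745752$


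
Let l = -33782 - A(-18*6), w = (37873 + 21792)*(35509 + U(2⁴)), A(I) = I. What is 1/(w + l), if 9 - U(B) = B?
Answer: 1/2118193156 ≈ 4.7210e-10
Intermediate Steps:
U(B) = 9 - B
w = 2118226830 (w = (37873 + 21792)*(35509 + (9 - 1*2⁴)) = 59665*(35509 + (9 - 1*16)) = 59665*(35509 + (9 - 16)) = 59665*(35509 - 7) = 59665*35502 = 2118226830)
l = -33674 (l = -33782 - (-18)*6 = -33782 - 1*(-108) = -33782 + 108 = -33674)
1/(w + l) = 1/(2118226830 - 33674) = 1/2118193156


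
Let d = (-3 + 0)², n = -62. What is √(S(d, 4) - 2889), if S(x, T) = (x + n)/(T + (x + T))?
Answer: I*√835822/17 ≈ 53.778*I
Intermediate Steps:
d = 9 (d = (-3)² = 9)
S(x, T) = (-62 + x)/(x + 2*T) (S(x, T) = (x - 62)/(T + (x + T)) = (-62 + x)/(T + (T + x)) = (-62 + x)/(x + 2*T))
√(S(d, 4) - 2889) = √((-62 + 9)/(9 + 2*4) - 2889) = √(-53/(9 + 8) - 2889) = √(-53/17 - 2889) = √(-49166/17) = I*√835822/17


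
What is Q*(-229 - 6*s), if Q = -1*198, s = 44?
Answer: 97614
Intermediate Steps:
Q = -198
Q*(-229 - 6*s) = -198*(-229 - 6*44) = -198*(-229 - 264) = -198*(-493) = 97614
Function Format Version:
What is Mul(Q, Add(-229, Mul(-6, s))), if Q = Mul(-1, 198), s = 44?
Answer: 97614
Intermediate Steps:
Q = -198
Mul(Q, Add(-229, Mul(-6, s))) = Mul(-198, Add(-229, Mul(-6, 44))) = Mul(-198, Add(-229, -264)) = Mul(-198, -493) = 97614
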